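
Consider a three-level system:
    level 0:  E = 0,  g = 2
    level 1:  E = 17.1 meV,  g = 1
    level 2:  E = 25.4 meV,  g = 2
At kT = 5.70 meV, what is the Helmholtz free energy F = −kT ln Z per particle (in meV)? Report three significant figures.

-4.16 meV

Eᵢ/kT = 0, 3.0000, 4.4561.
Z = Σ gᵢe^(−Eᵢ/kT) = 2·e^(−0) + 1·e^(−3.0000) + 2·e^(−4.4561) = 2.0000 + 0.049787 + 0.023215 = 2.0730.
F = −kT ln Z = −5.70 × ln(2.0730) = −5.70 × 0.72900 = -4.16 meV.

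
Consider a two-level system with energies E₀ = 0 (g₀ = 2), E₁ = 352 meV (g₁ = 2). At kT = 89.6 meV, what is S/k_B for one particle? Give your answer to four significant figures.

Eᵢ/kT = 0, 3.92857.
Z = Σ gᵢe^(−Eᵢ/kT) = 2·e^(−0) + 2·e^(−3.92857) = 2.00000 + 0.0393436 = 2.03934.
⟨E⟩ = Σ EᵢPᵢ = 6.79090 meV.
S/k_B = ln Z + ⟨E⟩/kT = ln(2.03934) + 6.79090/89.6 = 0.712626 + 0.0757913 = 0.7884.

0.7884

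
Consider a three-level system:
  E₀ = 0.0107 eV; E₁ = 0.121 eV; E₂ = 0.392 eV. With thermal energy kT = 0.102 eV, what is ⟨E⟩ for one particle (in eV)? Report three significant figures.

Eᵢ/kT = 0.10490, 1.1863, 3.8431.
Z = Σ e^(−Eᵢ/kT) = e^(−0.10490) + e^(−1.1863) + e^(−3.8431) = 0.90041 + 0.30535 + 0.021427 = 1.2272.
⟨E⟩ = Σ Eᵢ e^(−Eᵢ/kT) / Z = (0.0107·0.90041 + 0.121·0.30535 + 0.392·0.021427) / 1.2272 = 0.0448 eV.

0.0448 eV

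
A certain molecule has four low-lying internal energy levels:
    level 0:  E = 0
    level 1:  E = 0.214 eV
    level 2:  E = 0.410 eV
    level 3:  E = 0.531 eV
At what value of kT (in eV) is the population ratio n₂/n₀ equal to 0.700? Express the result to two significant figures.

1.1 eV

n₂/n₀ = exp[−(E₂−E₀)/kT] = 0.700.
⇒ (E₂−E₀)/kT = ln(1/0.700) = ln(1.429) = 0.3570.
kT = 0.410 eV / 0.3570 = 1.1 eV.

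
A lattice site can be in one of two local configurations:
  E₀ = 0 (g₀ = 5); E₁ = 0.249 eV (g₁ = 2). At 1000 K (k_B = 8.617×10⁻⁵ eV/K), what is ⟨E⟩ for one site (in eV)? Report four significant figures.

0.005417 eV

k_BT = 8.617×10⁻⁵ × 1000 K = 0.0861700 eV.
Eᵢ/kT = 0, 2.88964.
Z = Σ gᵢe^(−Eᵢ/kT) = 5·e^(−0) + 2·e^(−2.88964) = 5.00000 + 0.111192 = 5.11119.
⟨E⟩ = Σ Eᵢ gᵢe^(−Eᵢ/kT) / Z = (0·5.00000 + 0.249·0.111192) / 5.11119 = 0.005417 eV.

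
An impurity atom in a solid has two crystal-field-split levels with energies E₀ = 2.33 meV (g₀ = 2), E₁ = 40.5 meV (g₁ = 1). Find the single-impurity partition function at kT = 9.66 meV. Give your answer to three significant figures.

Eᵢ/kT = 0.24120, 4.1925.
Z = Σ gᵢe^(−Eᵢ/kT) = 2·e^(−0.24120) + 1·e^(−4.1925) = 1.5714 + 0.015108 = 1.5865.

Z = 1.59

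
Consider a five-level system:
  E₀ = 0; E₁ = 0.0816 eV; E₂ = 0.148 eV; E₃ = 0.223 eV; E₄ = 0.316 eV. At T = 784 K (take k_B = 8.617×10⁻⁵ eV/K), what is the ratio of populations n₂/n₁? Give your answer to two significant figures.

0.37

k_BT = 8.617×10⁻⁵ × 784 K = 0.06756 eV.
n₂/n₁ = exp[−(E₂−E₁)/kT] = exp(−(0.0664 eV)/(0.06756 eV)) = exp(-0.9828) = 0.37.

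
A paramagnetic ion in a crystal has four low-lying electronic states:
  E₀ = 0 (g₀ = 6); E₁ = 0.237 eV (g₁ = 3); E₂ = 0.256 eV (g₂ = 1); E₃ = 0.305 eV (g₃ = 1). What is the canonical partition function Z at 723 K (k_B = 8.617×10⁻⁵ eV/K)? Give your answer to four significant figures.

k_BT = 8.617×10⁻⁵ × 723 K = 0.0623009 eV.
Eᵢ/kT = 0, 3.80412, 4.10909, 4.89560.
Z = Σ gᵢe^(−Eᵢ/kT) = 6·e^(−0) + 3·e^(−3.80412) + 1·e^(−4.10909) + 1·e^(−4.89560) = 6.00000 + 0.0668364 + 0.0164227 + 0.00747942 = 6.09074.

Z = 6.091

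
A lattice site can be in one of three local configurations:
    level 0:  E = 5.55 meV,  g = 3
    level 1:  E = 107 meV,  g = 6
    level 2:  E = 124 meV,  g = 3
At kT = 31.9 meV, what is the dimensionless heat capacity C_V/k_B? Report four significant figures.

0.9603

Eᵢ/kT = 0.173981, 3.35423, 3.88715.
Z = Σ gᵢe^(−Eᵢ/kT) = 3·e^(−0.173981) + 6·e^(−3.35423) + 3·e^(−3.88715) = 2.52094 + 0.209618 + 0.0615111 = 2.79207.
⟨E⟩ = 15.7760 meV, ⟨E²⟩ = 1226.10 meV².
C_V/k_B = (⟨E²⟩ − ⟨E⟩²)/(kT)² = (1226.10 − 248.882)/1017.61 = 0.9603.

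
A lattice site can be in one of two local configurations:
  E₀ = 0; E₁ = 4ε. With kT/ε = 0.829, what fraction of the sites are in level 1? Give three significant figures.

0.00796

Eᵢ/kT = 0, 4.8251.
Z = Σ e^(−Eᵢ/kT) = e^(−0) + e^(−4.8251) = 1.0000 + 0.0080258 = 1.0080.
P₁ = e^(−E₁/kT) / Z = 0.0080258/1.0080 = 0.00796.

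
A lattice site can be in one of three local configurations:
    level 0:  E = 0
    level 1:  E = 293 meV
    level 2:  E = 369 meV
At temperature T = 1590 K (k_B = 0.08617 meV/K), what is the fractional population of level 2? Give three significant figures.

0.0571

k_BT = 0.08617 × 1590 K = 137.01 meV.
Eᵢ/kT = 0, 2.1385, 2.6932.
Z = Σ e^(−Eᵢ/kT) = e^(−0) + e^(−2.1385) + e^(−2.6932) = 1.0000 + 0.11783 + 0.067664 = 1.1855.
P₂ = e^(−E₂/kT) / Z = 0.067664/1.1855 = 0.0571.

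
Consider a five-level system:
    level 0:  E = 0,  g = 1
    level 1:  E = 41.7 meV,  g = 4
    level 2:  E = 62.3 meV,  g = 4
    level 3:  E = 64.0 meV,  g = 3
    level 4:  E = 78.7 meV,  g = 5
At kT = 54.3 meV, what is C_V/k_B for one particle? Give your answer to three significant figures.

0.216

Eᵢ/kT = 0, 0.76796, 1.1473, 1.1786, 1.4494.
Z = Σ gᵢe^(−Eᵢ/kT) = 1·e^(−0) + 4·e^(−0.76796) + 4·e^(−1.1473) + 3·e^(−1.1786) + 5·e^(−1.4494) = 1.0000 + 1.8558 + 1.2700 + 0.92313 + 1.1736 = 6.2225.
⟨E⟩ = 49.490 meV, ⟨E²⟩ = 3086.6 meV².
C_V/k_B = (⟨E²⟩ − ⟨E⟩²)/(kT)² = (3086.6 − 2449.3)/2948.5 = 0.216.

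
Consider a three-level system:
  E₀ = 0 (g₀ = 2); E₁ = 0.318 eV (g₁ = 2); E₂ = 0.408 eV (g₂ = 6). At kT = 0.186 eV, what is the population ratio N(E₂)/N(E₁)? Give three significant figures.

1.85

n₂/n₁ = (g₂/g₁) exp[−(E₂−E₁)/kT] = (6/2) × exp(−(0.090 eV)/(0.186 eV)) = (6/2) × exp(-0.48387) = 1.85.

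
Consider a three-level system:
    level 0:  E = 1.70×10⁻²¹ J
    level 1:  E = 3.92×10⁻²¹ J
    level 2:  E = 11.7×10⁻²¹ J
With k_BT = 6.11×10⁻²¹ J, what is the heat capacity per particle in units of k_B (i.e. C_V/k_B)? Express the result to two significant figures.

0.23

Eᵢ/kT = 0.2782, 0.6416, 1.915.
Z = Σ e^(−Eᵢ/kT) = e^(−0.2782) + e^(−0.6416) + e^(−1.915) = 0.7571 + 0.5264 + 0.1473 = 1.431.
⟨E⟩ = 3.546, ⟨E²⟩ = 21.27.
C_V/k_B = (⟨E²⟩ − ⟨E⟩²)/(kT)² = (21.27 − 12.57)/37.33 = 0.23.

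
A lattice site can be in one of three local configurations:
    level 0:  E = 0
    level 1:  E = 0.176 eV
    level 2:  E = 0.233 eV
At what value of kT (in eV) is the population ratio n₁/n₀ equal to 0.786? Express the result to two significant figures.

n₁/n₀ = exp[−(E₁−E₀)/kT] = 0.786.
⇒ (E₁−E₀)/kT = ln(1/0.786) = ln(1.272) = 0.2406.
kT = 0.176 eV / 0.2406 = 0.73 eV.

0.73 eV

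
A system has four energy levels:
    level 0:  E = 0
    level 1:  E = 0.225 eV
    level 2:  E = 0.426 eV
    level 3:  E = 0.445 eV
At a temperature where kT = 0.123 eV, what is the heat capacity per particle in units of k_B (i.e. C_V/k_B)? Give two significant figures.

0.87

Eᵢ/kT = 0, 1.829, 3.463, 3.618.
Z = Σ e^(−Eᵢ/kT) = e^(−0) + e^(−1.829) + e^(−3.463) + e^(−3.618) = 1.000 + 0.1606 + 0.03134 + 0.02684 = 1.219.
⟨E⟩ = 0.05039 eV, ⟨E²⟩ = 0.01570 eV².
C_V/k_B = (⟨E²⟩ − ⟨E⟩²)/(kT)² = (0.01570 − 0.002539)/0.01513 = 0.87.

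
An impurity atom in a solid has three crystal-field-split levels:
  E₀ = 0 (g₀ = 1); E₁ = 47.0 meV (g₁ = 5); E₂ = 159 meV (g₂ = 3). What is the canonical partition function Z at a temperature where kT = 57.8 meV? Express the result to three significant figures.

Eᵢ/kT = 0, 0.81315, 2.7509.
Z = Σ gᵢe^(−Eᵢ/kT) = 1·e^(−0) + 5·e^(−0.81315) + 3·e^(−2.7509) = 1.0000 + 2.2173 + 0.19161 = 3.4089.

Z = 3.41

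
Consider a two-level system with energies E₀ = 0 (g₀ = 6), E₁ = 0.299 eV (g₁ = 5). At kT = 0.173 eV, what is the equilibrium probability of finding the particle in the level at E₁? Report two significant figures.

Eᵢ/kT = 0, 1.728.
Z = Σ gᵢe^(−Eᵢ/kT) = 6·e^(−0) + 5·e^(−1.728) = 6.000 + 0.8882 = 6.888.
P₁ = g₁ e^(−E₁/kT) / Z = 0.8882/6.888 = 0.13.

0.13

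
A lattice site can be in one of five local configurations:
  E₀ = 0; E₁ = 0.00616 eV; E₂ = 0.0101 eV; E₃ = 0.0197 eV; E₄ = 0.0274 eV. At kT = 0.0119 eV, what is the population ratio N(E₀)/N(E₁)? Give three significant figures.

n₀/n₁ = exp[−(E₀−E₁)/kT] = exp(−(-0.00616 eV)/(0.0119 eV)) = exp(0.51765) = 1.68.

1.68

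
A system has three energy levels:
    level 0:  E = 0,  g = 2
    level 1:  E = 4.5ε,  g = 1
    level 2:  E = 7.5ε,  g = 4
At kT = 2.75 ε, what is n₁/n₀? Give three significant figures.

0.0973

n₁/n₀ = (g₁/g₀) exp[−(E₁−E₀)/kT] = (1/2) × exp(−(4.5ε)/(2.75ε)) = (1/2) × exp(-1.6364) = 0.0973.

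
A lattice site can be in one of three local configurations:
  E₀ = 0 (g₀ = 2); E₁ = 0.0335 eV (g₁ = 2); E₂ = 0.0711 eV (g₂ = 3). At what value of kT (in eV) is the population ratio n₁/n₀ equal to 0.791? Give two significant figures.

0.14 eV

n₁/n₀ = (g₁/g₀) exp[−(E₁−E₀)/kT] = 0.791.
⇒ (E₁−E₀)/kT = ln((2/2)/0.791) = ln(1.264) = 0.2343.
kT = 0.0335 eV / 0.2343 = 0.14 eV.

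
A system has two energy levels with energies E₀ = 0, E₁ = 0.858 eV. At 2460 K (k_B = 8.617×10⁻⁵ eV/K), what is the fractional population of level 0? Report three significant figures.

0.983

k_BT = 8.617×10⁻⁵ × 2460 K = 0.21198 eV.
Eᵢ/kT = 0, 4.0476.
Z = Σ e^(−Eᵢ/kT) = e^(−0) + e^(−4.0476) = 1.0000 + 0.017464 = 1.0175.
P₀ = e^(−E₀/kT) / Z = 1.0000/1.0175 = 0.983.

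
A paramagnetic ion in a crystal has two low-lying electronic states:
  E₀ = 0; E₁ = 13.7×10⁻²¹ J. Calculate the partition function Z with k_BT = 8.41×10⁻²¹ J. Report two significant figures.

Z = 1.2

Eᵢ/kT = 0, 1.629.
Z = Σ e^(−Eᵢ/kT) = e^(−0) + e^(−1.629) = 1.000 + 0.1961 = 1.196.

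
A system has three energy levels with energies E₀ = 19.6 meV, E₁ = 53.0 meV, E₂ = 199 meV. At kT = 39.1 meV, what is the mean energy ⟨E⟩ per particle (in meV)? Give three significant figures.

Eᵢ/kT = 0.50128, 1.3555, 5.0895.
Z = Σ e^(−Eᵢ/kT) = e^(−0.50128) + e^(−1.3555) + e^(−5.0895) = 0.60575 + 0.25782 + 0.0061611 = 0.86973.
⟨E⟩ = Σ Eᵢ e^(−Eᵢ/kT) / Z = (19.6·0.60575 + 53.0·0.25782 + 199·0.0061611) / 0.86973 = 30.8 meV.

30.8 meV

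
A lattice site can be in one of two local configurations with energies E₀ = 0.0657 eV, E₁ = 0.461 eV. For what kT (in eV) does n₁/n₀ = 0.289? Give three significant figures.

n₁/n₀ = exp[−(E₁−E₀)/kT] = 0.289.
⇒ (E₁−E₀)/kT = ln(1/0.289) = ln(3.4602) = 1.2413.
kT = 0.3953 eV / 1.2413 = 0.318 eV.

0.318 eV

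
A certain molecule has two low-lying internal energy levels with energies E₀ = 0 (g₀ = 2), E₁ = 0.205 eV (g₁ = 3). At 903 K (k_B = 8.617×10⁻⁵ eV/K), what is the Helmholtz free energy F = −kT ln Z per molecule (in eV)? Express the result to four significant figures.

-0.06189 eV

k_BT = 8.617×10⁻⁵ × 903 K = 0.0778115 eV.
Eᵢ/kT = 0, 2.63457.
Z = Σ gᵢe^(−Eᵢ/kT) = 2·e^(−0) + 3·e^(−2.63457) = 2.00000 + 0.215249 = 2.21525.
F = −kT ln Z = −0.0778115 × ln(2.21525) = −0.0778115 × 0.795365 = -0.06189 eV.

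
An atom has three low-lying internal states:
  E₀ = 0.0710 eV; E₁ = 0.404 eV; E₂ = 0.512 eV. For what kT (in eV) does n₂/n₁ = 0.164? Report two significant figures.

0.060 eV

n₂/n₁ = exp[−(E₂−E₁)/kT] = 0.164.
⇒ (E₂−E₁)/kT = ln(1/0.164) = ln(6.098) = 1.808.
kT = 0.108 eV / 1.808 = 0.060 eV.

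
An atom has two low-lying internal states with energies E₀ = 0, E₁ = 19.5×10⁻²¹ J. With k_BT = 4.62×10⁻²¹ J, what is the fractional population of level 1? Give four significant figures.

0.01447

Eᵢ/kT = 0, 4.22078.
Z = Σ e^(−Eᵢ/kT) = e^(−0) + e^(−4.22078) = 1.00000 + 0.0146872 = 1.01469.
P₁ = e^(−E₁/kT) / Z = 0.0146872/1.01469 = 0.01447.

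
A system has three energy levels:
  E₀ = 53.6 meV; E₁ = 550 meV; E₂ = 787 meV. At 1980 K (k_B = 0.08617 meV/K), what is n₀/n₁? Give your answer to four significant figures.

18.35

k_BT = 0.08617 × 1980 K = 170.617 meV.
n₀/n₁ = exp[−(E₀−E₁)/kT] = exp(−(-496.4 meV)/(170.617 meV)) = exp(2.90944) = 18.35.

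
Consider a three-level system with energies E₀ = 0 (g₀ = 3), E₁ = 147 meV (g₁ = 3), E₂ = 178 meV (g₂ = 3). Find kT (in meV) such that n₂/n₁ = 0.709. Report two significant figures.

n₂/n₁ = (g₂/g₁) exp[−(E₂−E₁)/kT] = 0.709.
⇒ (E₂−E₁)/kT = ln((3/3)/0.709) = ln(1.410) = 0.3436.
kT = 31 meV / 0.3436 = 90 meV.

90 meV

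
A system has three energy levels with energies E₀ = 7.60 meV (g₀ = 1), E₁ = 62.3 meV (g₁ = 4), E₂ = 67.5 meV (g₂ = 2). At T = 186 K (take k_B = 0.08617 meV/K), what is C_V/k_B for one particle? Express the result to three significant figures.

1.58

k_BT = 0.08617 × 186 K = 16.028 meV.
Eᵢ/kT = 0.47417, 3.8869, 4.2114.
Z = Σ gᵢe^(−Eᵢ/kT) = 1·e^(−0.47417) + 4·e^(−3.8869) + 2·e^(−4.2114) = 0.62240 + 0.082035 + 0.029651 = 0.73409.
⟨E⟩ = 16.132 meV, ⟨E²⟩ = 666.74 meV².
C_V/k_B = (⟨E²⟩ − ⟨E⟩²)/(kT)² = (666.74 − 260.24)/256.90 = 1.58.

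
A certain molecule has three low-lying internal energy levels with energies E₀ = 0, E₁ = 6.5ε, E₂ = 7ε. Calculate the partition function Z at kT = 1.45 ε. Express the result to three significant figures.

Z = 1.02

Eᵢ/kT = 0, 4.4828, 4.8276.
Z = Σ e^(−Eᵢ/kT) = e^(−0) + e^(−4.4828) + e^(−4.8276) = 1.0000 + 0.011302 + 0.0080057 = 1.0193.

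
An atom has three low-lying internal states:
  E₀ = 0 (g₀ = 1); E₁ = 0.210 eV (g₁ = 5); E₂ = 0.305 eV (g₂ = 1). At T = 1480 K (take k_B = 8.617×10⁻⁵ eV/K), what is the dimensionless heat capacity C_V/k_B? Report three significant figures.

0.754

k_BT = 8.617×10⁻⁵ × 1480 K = 0.12753 eV.
Eᵢ/kT = 0, 1.6467, 2.3916.
Z = Σ gᵢe^(−Eᵢ/kT) = 1·e^(−0) + 5·e^(−1.6467) + 1·e^(−2.3916) = 1.0000 + 0.96342 + 0.091483 = 2.0549.
⟨E⟩ = 0.11203 eV, ⟨E²⟩ = 0.024817 eV².
C_V/k_B = (⟨E²⟩ − ⟨E⟩²)/(kT)² = (0.024817 − 0.012551)/0.016264 = 0.754.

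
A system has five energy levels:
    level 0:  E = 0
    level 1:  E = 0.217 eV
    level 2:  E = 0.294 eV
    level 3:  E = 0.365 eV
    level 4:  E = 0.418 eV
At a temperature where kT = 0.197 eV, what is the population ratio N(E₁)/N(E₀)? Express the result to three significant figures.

0.332

n₁/n₀ = exp[−(E₁−E₀)/kT] = exp(−(0.217 eV)/(0.197 eV)) = exp(-1.1015) = 0.332.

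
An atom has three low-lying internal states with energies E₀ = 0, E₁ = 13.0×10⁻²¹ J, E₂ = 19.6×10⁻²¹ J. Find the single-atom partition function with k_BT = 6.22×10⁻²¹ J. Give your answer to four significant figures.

Z = 1.166

Eᵢ/kT = 0, 2.09003, 3.15113.
Z = Σ e^(−Eᵢ/kT) = e^(−0) + e^(−2.09003) + e^(−3.15113) = 1.00000 + 0.123683 + 0.0428037 = 1.16649.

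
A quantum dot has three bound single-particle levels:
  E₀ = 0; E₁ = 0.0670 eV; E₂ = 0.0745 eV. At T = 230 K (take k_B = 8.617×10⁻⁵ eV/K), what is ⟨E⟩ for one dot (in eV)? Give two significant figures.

k_BT = 8.617×10⁻⁵ × 230 K = 0.01982 eV.
Eᵢ/kT = 0, 3.380, 3.759.
Z = Σ e^(−Eᵢ/kT) = e^(−0) + e^(−3.380) + e^(−3.759) = 1.000 + 0.03405 + 0.02331 = 1.057.
⟨E⟩ = Σ Eᵢ e^(−Eᵢ/kT) / Z = (0·1.000 + 0.0670·0.03405 + 0.0745·0.02331) / 1.057 = 0.0038 eV.

0.0038 eV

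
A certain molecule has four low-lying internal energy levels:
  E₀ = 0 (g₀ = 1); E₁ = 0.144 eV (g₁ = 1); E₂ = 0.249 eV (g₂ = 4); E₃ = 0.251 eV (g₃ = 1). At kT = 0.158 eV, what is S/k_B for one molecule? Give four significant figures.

1.709

Eᵢ/kT = 0, 0.911392, 1.57595, 1.58861.
Z = Σ gᵢe^(−Eᵢ/kT) = 1·e^(−0) + 1·e^(−0.911392) + 4·e^(−1.57595) + 1·e^(−1.58861) = 1.00000 + 0.401964 + 0.827244 + 0.204209 = 2.43342.
⟨E⟩ = Σ EᵢPᵢ = 0.129498 eV.
S/k_B = ln Z + ⟨E⟩/kT = ln(2.43342) + 0.129498/0.158 = 0.889298 + 0.819608 = 1.709.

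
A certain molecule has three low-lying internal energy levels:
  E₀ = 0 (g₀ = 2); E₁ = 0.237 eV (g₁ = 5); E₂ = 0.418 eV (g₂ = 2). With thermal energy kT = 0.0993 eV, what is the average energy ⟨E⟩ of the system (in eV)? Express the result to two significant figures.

Eᵢ/kT = 0, 2.387, 4.209.
Z = Σ gᵢe^(−Eᵢ/kT) = 2·e^(−0) + 5·e^(−2.387) + 2·e^(−4.209) = 2.000 + 0.4595 + 0.02972 = 2.489.
⟨E⟩ = Σ Eᵢ gᵢe^(−Eᵢ/kT) / Z = (0·2.000 + 0.237·0.4595 + 0.418·0.02972) / 2.489 = 0.049 eV.

0.049 eV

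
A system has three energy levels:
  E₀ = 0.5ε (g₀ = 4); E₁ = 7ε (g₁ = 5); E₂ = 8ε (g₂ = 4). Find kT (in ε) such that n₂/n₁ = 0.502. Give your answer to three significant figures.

n₂/n₁ = (g₂/g₁) exp[−(E₂−E₁)/kT] = 0.502.
⇒ (E₂−E₁)/kT = ln((4/5)/0.502) = ln(1.5936) = 0.46600.
kT = 1ε / 0.46600 = 2.15 ε.

2.15 ε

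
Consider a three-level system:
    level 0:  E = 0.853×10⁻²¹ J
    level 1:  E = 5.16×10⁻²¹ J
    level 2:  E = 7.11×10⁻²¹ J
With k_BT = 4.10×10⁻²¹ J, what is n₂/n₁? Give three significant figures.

0.622

n₂/n₁ = exp[−(E₂−E₁)/kT] = exp(−(1.95 ×10⁻²¹ J)/(4.10 ×10⁻²¹ J)) = exp(-0.47561) = 0.622.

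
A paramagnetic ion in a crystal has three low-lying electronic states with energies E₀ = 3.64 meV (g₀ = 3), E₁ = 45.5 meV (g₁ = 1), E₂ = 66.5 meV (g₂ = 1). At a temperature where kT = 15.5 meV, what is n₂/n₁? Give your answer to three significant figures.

n₂/n₁ = (g₂/g₁) exp[−(E₂−E₁)/kT] = (1/1) × exp(−(21.0 meV)/(15.5 meV)) = (1/1) × exp(-1.3548) = 0.258.

0.258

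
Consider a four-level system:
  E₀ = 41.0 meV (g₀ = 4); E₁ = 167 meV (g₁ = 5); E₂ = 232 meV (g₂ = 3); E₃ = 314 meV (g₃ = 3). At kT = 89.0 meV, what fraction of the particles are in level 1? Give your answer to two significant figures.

0.21

Eᵢ/kT = 0.4607, 1.876, 2.607, 3.528.
Z = Σ gᵢe^(−Eᵢ/kT) = 4·e^(−0.4607) + 5·e^(−1.876) + 3·e^(−2.607) + 3·e^(−3.528) = 2.523 + 0.7660 + 0.2213 + 0.08809 = 3.598.
P₁ = g₁ e^(−E₁/kT) / Z = 0.7660/3.598 = 0.21.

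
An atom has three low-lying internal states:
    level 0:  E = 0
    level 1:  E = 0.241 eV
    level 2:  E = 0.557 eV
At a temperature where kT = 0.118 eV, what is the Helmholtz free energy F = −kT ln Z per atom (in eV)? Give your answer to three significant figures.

-0.0153 eV

Eᵢ/kT = 0, 2.0424, 4.7203.
Z = Σ e^(−Eᵢ/kT) = e^(−0) + e^(−2.0424) + e^(−4.7203) = 1.0000 + 0.12972 + 0.0089125 = 1.1386.
F = −kT ln Z = −0.118 × ln(1.1386) = −0.118 × 0.12980 = -0.0153 eV.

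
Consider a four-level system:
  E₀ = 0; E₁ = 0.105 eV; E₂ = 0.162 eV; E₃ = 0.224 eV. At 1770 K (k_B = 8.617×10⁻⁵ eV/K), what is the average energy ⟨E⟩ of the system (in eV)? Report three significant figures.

0.0771 eV

k_BT = 8.617×10⁻⁵ × 1770 K = 0.15252 eV.
Eᵢ/kT = 0, 0.68843, 1.0622, 1.4687.
Z = Σ e^(−Eᵢ/kT) = e^(−0) + e^(−0.68843) + e^(−1.0622) + e^(−1.4687) = 1.0000 + 0.50236 + 0.34569 + 0.23022 = 2.0783.
⟨E⟩ = Σ Eᵢ e^(−Eᵢ/kT) / Z = (0·1.0000 + 0.105·0.50236 + 0.162·0.34569 + 0.224·0.23022) / 2.0783 = 0.0771 eV.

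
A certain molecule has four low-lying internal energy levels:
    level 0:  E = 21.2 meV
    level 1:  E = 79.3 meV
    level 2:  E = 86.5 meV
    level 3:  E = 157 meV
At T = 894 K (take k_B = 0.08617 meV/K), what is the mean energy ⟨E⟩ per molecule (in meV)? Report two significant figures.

k_BT = 0.08617 × 894 K = 77.04 meV.
Eᵢ/kT = 0.2752, 1.029, 1.123, 2.038.
Z = Σ e^(−Eᵢ/kT) = e^(−0.2752) + e^(−1.029) + e^(−1.123) + e^(−2.038) = 0.7594 + 0.3574 + 0.3253 + 0.1303 = 1.572.
⟨E⟩ = Σ Eᵢ e^(−Eᵢ/kT) / Z = (21.2·0.7594 + 79.3·0.3574 + 86.5·0.3253 + 157·0.1303) / 1.572 = 59 meV.

59 meV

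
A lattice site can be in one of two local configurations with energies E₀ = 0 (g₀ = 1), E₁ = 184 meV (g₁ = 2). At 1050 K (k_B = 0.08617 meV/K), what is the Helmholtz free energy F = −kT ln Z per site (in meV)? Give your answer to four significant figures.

-21.03 meV

k_BT = 0.08617 × 1050 K = 90.4785 meV.
Eᵢ/kT = 0, 2.03363.
Z = Σ gᵢe^(−Eᵢ/kT) = 1·e^(−0) + 2·e^(−2.03363) = 1.00000 + 0.261719 = 1.26172.
F = −kT ln Z = −90.4785 × ln(1.26172) = −90.4785 × 0.232476 = -21.03 meV.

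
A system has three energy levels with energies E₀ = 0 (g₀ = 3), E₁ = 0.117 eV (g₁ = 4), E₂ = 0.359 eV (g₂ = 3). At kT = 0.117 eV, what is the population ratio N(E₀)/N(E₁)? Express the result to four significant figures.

2.039

n₀/n₁ = (g₀/g₁) exp[−(E₀−E₁)/kT] = (3/4) × exp(−(-0.117 eV)/(0.117 eV)) = (3/4) × exp(1.00000) = 2.039.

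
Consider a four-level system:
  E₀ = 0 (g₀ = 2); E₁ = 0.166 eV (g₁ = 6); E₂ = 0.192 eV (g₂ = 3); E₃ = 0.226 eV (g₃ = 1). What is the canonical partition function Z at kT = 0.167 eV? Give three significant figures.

Z = 5.43

Eᵢ/kT = 0, 0.99401, 1.1497, 1.3533.
Z = Σ gᵢe^(−Eᵢ/kT) = 2·e^(−0) + 6·e^(−0.99401) + 3·e^(−1.1497) + 1·e^(−1.3533) = 2.0000 + 2.2205 + 0.95020 + 0.25839 = 5.4291.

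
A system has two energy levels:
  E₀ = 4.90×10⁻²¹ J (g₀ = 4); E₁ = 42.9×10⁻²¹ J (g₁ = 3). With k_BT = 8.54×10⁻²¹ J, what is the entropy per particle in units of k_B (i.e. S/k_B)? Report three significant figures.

Eᵢ/kT = 0.57377, 5.0234.
Z = Σ gᵢe^(−Eᵢ/kT) = 4·e^(−0.57377) + 3·e^(−5.0234) = 2.2536 + 0.019746 = 2.2733.
⟨E⟩ = Σ EᵢPᵢ = 5.2302 ×10⁻²¹ J.
S/k_B = ln Z + ⟨E⟩/kT = ln(2.2733) + 5.2302/8.54 = 0.82123 + 0.61244 = 1.43.

1.43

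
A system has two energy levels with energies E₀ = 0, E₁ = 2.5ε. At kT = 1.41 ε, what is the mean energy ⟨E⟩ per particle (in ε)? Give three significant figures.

Eᵢ/kT = 0, 1.7730.
Z = Σ e^(−Eᵢ/kT) = e^(−0) + e^(−1.7730) = 1.0000 + 0.16982 = 1.1698.
⟨E⟩ = Σ Eᵢ e^(−Eᵢ/kT) / Z = (0·1.0000 + 2.5·0.16982) / 1.1698 = 0.363 ε.

0.363 ε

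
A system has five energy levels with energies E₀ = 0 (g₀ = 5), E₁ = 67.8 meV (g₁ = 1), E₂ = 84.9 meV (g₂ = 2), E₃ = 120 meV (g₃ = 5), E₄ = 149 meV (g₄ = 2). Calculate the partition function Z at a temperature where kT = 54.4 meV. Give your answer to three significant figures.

Z = 6.39

Eᵢ/kT = 0, 1.2463, 1.5607, 2.2059, 2.7390.
Z = Σ gᵢe^(−Eᵢ/kT) = 5·e^(−0) + 1·e^(−1.2463) + 2·e^(−1.5607) + 5·e^(−2.2059) + 2·e^(−2.7390) = 5.0000 + 0.28757 + 0.41998 + 0.55076 + 0.12927 = 6.3876.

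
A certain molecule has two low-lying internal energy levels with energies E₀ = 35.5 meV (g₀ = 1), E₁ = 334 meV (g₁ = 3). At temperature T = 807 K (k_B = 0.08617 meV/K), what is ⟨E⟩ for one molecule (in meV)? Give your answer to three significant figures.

47.3 meV

k_BT = 0.08617 × 807 K = 69.539 meV.
Eᵢ/kT = 0.51050, 4.8031.
Z = Σ gᵢe^(−Eᵢ/kT) = 1·e^(−0.51050) + 3·e^(−4.8031) = 0.60020 + 0.024613 = 0.62481.
⟨E⟩ = Σ Eᵢ gᵢe^(−Eᵢ/kT) / Z = (35.5·0.60020 + 334·0.024613) / 0.62481 = 47.3 meV.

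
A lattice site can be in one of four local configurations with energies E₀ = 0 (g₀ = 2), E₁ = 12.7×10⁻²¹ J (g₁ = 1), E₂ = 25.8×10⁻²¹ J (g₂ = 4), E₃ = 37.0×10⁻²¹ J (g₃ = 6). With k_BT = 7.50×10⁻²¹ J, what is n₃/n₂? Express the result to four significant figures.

0.3369

n₃/n₂ = (g₃/g₂) exp[−(E₃−E₂)/kT] = (6/4) × exp(−(11.2 ×10⁻²¹ J)/(7.50 ×10⁻²¹ J)) = (6/4) × exp(-1.49333) = 0.3369.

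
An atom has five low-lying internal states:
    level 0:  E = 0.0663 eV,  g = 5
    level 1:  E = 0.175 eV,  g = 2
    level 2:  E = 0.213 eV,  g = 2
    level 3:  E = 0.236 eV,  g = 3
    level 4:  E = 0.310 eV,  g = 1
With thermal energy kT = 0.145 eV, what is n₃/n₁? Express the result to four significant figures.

n₃/n₁ = (g₃/g₁) exp[−(E₃−E₁)/kT] = (3/2) × exp(−(0.061 eV)/(0.145 eV)) = (3/2) × exp(-0.420690) = 0.9849.

0.9849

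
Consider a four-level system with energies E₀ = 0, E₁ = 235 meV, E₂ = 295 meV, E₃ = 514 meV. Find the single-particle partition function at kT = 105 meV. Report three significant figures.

Z = 1.17

Eᵢ/kT = 0, 2.2381, 2.8095, 4.8952.
Z = Σ e^(−Eᵢ/kT) = e^(−0) + e^(−2.2381) + e^(−2.8095) + e^(−4.8952) = 1.0000 + 0.10666 + 0.060235 + 0.0074824 = 1.1744.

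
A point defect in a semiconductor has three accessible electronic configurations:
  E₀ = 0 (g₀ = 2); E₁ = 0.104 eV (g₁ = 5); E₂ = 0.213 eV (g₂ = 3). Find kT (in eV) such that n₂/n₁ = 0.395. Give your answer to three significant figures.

0.261 eV

n₂/n₁ = (g₂/g₁) exp[−(E₂−E₁)/kT] = 0.395.
⇒ (E₂−E₁)/kT = ln((3/5)/0.395) = ln(1.5190) = 0.41805.
kT = 0.109 eV / 0.41805 = 0.261 eV.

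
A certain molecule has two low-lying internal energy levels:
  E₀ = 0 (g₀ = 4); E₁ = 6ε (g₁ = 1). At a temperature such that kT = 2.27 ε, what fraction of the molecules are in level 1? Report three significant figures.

Eᵢ/kT = 0, 2.6432.
Z = Σ gᵢe^(−Eᵢ/kT) = 4·e^(−0) + 1·e^(−2.6432) = 4.0000 + 0.071133 = 4.0711.
P₁ = g₁ e^(−E₁/kT) / Z = 0.071133/4.0711 = 0.0175.

0.0175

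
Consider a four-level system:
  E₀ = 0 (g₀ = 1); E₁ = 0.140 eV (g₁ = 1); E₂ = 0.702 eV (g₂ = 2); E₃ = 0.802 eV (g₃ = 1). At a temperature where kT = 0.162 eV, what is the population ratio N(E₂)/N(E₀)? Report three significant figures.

0.0262

n₂/n₀ = (g₂/g₀) exp[−(E₂−E₀)/kT] = (2/1) × exp(−(0.702 eV)/(0.162 eV)) = (2/1) × exp(-4.3333) = 0.0262.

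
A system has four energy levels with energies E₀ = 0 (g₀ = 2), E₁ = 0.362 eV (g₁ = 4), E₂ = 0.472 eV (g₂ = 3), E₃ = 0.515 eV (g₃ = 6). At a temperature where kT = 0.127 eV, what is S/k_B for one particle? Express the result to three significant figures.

Eᵢ/kT = 0, 2.8504, 3.7165, 4.0551.
Z = Σ gᵢe^(−Eᵢ/kT) = 2·e^(−0) + 4·e^(−2.8504) + 3·e^(−3.7165) + 6·e^(−4.0551) = 2.0000 + 0.23128 + 0.072957 + 0.10400 = 2.4082.
⟨E⟩ = Σ EᵢPᵢ = 0.071306 eV.
S/k_B = ln Z + ⟨E⟩/kT = ln(2.4082) + 0.071306/0.127 = 0.87888 + 0.56146 = 1.44.

1.44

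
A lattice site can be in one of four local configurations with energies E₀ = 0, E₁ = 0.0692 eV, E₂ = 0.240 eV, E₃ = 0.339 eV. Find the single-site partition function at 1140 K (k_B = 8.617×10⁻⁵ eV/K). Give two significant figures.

Z = 1.6

k_BT = 8.617×10⁻⁵ × 1140 K = 0.09823 eV.
Eᵢ/kT = 0, 0.7045, 2.443, 3.451.
Z = Σ e^(−Eᵢ/kT) = e^(−0) + e^(−0.7045) + e^(−2.443) + e^(−3.451) = 1.000 + 0.4944 + 0.08690 + 0.03171 = 1.613.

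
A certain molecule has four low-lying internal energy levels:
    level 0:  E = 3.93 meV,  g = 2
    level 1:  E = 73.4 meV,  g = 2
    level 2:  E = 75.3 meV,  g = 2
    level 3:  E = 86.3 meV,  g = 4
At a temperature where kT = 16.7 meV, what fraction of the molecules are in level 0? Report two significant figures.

0.96

Eᵢ/kT = 0.2353, 4.395, 4.509, 5.168.
Z = Σ gᵢe^(−Eᵢ/kT) = 2·e^(−0.2353) + 2·e^(−4.395) + 2·e^(−4.509) + 4·e^(−5.168) = 1.581 + 0.02468 + 0.02202 + 0.02278 = 1.650.
P₀ = g₀ e^(−E₀/kT) / Z = 1.581/1.650 = 0.96.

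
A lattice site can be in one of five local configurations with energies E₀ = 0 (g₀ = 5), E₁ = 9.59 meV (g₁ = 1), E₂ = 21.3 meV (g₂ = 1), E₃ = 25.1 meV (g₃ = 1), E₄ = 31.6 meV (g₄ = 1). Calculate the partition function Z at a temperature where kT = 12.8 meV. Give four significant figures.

Eᵢ/kT = 0, 0.749219, 1.66406, 1.96094, 2.46875.
Z = Σ gᵢe^(−Eᵢ/kT) = 5·e^(−0) + 1·e^(−0.749219) + 1·e^(−1.66406) + 1·e^(−1.96094) + 1·e^(−2.46875) = 5.00000 + 0.472736 + 0.189369 + 0.140726 + 0.0846907 = 5.88752.

Z = 5.888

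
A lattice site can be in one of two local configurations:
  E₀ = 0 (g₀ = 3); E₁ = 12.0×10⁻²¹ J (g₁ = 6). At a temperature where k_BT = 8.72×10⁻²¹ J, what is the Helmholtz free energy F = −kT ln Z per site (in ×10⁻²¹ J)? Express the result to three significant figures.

-13.1 ×10⁻²¹ J

Eᵢ/kT = 0, 1.3761.
Z = Σ gᵢe^(−Eᵢ/kT) = 3·e^(−0) + 6·e^(−1.3761) = 3.0000 + 1.5154 = 4.5154.
F = −kT ln Z = −8.72 × ln(4.5154) = −8.72 × 1.5075 = -13.1 ×10⁻²¹ J.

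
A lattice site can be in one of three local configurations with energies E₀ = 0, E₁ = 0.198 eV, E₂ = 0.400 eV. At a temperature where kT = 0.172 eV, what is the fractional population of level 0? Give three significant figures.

Eᵢ/kT = 0, 1.1512, 2.3256.
Z = Σ e^(−Eᵢ/kT) = e^(−0) + e^(−1.1512) + e^(−2.3256) = 1.0000 + 0.31626 + 0.097725 = 1.4140.
P₀ = e^(−E₀/kT) / Z = 1.0000/1.4140 = 0.707.

0.707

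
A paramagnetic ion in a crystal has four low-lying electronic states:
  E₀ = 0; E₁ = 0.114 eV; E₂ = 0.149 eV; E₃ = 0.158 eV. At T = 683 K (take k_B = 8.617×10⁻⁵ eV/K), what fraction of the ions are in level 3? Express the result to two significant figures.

0.053

k_BT = 8.617×10⁻⁵ × 683 K = 0.05885 eV.
Eᵢ/kT = 0, 1.937, 2.532, 2.685.
Z = Σ e^(−Eᵢ/kT) = e^(−0) + e^(−1.937) + e^(−2.532) + e^(−2.685) = 1.000 + 0.1441 + 0.07950 + 0.06822 = 1.292.
P₃ = e^(−E₃/kT) / Z = 0.06822/1.292 = 0.053.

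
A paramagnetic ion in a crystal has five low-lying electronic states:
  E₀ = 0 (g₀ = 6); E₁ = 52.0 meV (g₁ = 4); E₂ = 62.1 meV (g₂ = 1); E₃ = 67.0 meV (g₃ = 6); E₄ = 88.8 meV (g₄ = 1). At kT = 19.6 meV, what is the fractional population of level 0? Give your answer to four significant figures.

Eᵢ/kT = 0, 2.65306, 3.16837, 3.41837, 4.53061.
Z = Σ gᵢe^(−Eᵢ/kT) = 6·e^(−0) + 4·e^(−2.65306) + 1·e^(−3.16837) + 6·e^(−3.41837) + 1·e^(−4.53061) = 6.00000 + 0.281741 + 0.0420721 + 0.196595 + 0.0107741 = 6.53118.
P₀ = g₀ e^(−E₀/kT) / Z = 6.00000/6.53118 = 0.9187.

0.9187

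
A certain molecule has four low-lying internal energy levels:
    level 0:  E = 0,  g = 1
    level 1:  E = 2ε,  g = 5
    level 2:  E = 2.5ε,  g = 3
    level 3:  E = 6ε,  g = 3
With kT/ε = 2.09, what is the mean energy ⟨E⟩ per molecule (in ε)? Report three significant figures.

1.78 ε

Eᵢ/kT = 0, 0.95694, 1.1962, 2.8708.
Z = Σ gᵢe^(−Eᵢ/kT) = 1·e^(−0) + 5·e^(−0.95694) + 3·e^(−1.1962) + 3·e^(−2.8708) = 1.0000 + 1.9203 + 0.90702 + 0.16996 = 3.9973.
⟨E⟩ = Σ Eᵢ gᵢe^(−Eᵢ/kT) / Z = (0·1.0000 + 2·1.9203 + 2.5·0.90702 + 6·0.16996) / 3.9973 = 1.78 ε.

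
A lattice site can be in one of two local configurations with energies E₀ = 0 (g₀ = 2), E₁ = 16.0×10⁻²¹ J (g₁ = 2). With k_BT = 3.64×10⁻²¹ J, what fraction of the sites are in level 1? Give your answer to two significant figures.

Eᵢ/kT = 0, 4.396.
Z = Σ gᵢe^(−Eᵢ/kT) = 2·e^(−0) + 2·e^(−4.396) = 2.000 + 0.02465 = 2.025.
P₁ = g₁ e^(−E₁/kT) / Z = 0.02465/2.025 = 0.012.

0.012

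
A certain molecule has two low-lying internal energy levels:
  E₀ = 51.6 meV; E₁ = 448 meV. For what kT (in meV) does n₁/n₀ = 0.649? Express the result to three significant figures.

917 meV

n₁/n₀ = exp[−(E₁−E₀)/kT] = 0.649.
⇒ (E₁−E₀)/kT = ln(1/0.649) = ln(1.5408) = 0.43230.
kT = 396.4 meV / 0.43230 = 917 meV.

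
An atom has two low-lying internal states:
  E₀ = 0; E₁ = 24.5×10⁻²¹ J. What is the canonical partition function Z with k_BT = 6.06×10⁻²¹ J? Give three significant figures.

Eᵢ/kT = 0, 4.0429.
Z = Σ e^(−Eᵢ/kT) = e^(−0) + e^(−4.0429) = 1.0000 + 0.017547 = 1.0175.

Z = 1.02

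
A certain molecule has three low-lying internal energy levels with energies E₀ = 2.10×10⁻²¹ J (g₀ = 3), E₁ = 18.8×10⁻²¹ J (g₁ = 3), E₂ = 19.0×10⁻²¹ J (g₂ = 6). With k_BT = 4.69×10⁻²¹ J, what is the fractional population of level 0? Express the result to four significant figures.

Eᵢ/kT = 0.447761, 4.00853, 4.05117.
Z = Σ gᵢe^(−Eᵢ/kT) = 3·e^(−0.447761) + 3·e^(−4.00853) + 6·e^(−4.05117) = 1.91717 + 0.0544802 + 0.104412 = 2.07606.
P₀ = g₀ e^(−E₀/kT) / Z = 1.91717/2.07606 = 0.9235.

0.9235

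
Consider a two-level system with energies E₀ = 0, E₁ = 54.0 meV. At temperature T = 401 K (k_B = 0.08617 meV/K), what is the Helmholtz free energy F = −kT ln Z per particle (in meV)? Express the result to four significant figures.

k_BT = 0.08617 × 401 K = 34.5542 meV.
Eᵢ/kT = 0, 1.56276.
Z = Σ e^(−Eᵢ/kT) = e^(−0) + e^(−1.56276) = 1.00000 + 0.209557 = 1.20956.
F = −kT ln Z = −34.5542 × ln(1.20956) = −34.5542 × 0.190257 = -6.574 meV.

-6.574 meV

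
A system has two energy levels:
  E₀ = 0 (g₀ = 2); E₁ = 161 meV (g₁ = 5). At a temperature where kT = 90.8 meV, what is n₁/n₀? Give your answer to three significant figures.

n₁/n₀ = (g₁/g₀) exp[−(E₁−E₀)/kT] = (5/2) × exp(−(161 meV)/(90.8 meV)) = (5/2) × exp(-1.7731) = 0.425.

0.425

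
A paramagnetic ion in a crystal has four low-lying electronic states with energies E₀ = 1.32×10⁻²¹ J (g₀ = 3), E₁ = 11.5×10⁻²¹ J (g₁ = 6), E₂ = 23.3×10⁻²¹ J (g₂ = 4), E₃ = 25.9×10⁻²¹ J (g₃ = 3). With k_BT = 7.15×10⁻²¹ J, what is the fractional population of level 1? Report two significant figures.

0.31

Eᵢ/kT = 0.1846, 1.608, 3.259, 3.622.
Z = Σ gᵢe^(−Eᵢ/kT) = 3·e^(−0.1846) + 6·e^(−1.608) + 4·e^(−3.259) + 3·e^(−3.622) = 2.494 + 1.202 + 0.1537 + 0.08019 = 3.930.
P₁ = g₁ e^(−E₁/kT) / Z = 1.202/3.930 = 0.31.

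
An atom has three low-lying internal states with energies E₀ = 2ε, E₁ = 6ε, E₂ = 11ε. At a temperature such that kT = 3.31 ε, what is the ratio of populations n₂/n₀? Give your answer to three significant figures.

n₂/n₀ = exp[−(E₂−E₀)/kT] = exp(−(9ε)/(3.31ε)) = exp(-2.7190) = 0.0659.

0.0659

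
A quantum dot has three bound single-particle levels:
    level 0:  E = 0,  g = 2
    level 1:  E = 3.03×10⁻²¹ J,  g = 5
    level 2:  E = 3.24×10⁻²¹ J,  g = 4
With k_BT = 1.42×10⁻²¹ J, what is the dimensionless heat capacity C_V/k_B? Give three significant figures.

1.07

Eᵢ/kT = 0, 2.1338, 2.2817.
Z = Σ gᵢe^(−Eᵢ/kT) = 2·e^(−0) + 5·e^(−2.1338) + 4·e^(−2.2817) = 2.0000 + 0.59193 + 0.40844 = 3.0004.
⟨E⟩ = 1.0388, ⟨E²⟩ = 3.2403.
C_V/k_B = (⟨E²⟩ − ⟨E⟩²)/(kT)² = (3.2403 − 1.0791)/2.0164 = 1.07.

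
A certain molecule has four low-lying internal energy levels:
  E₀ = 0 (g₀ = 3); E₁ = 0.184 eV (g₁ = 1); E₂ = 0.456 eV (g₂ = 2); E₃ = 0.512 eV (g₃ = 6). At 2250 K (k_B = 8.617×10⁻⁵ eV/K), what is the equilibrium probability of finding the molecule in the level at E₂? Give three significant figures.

k_BT = 8.617×10⁻⁵ × 2250 K = 0.19388 eV.
Eᵢ/kT = 0, 0.94904, 2.3520, 2.6408.
Z = Σ gᵢe^(−Eᵢ/kT) = 3·e^(−0) + 1·e^(−0.94904) + 2·e^(−2.3520) + 6·e^(−2.6408) = 3.0000 + 0.38711 + 0.19036 + 0.42783 = 4.0053.
P₂ = g₂ e^(−E₂/kT) / Z = 0.19036/4.0053 = 0.0475.

0.0475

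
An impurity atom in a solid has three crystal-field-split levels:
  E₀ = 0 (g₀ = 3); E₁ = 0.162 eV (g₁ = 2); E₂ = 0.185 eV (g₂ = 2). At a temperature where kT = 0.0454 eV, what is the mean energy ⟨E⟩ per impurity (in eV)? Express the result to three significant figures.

0.00499 eV

Eᵢ/kT = 0, 3.5683, 4.0749.
Z = Σ gᵢe^(−Eᵢ/kT) = 3·e^(−0) + 2·e^(−3.5683) + 2·e^(−4.0749) = 3.0000 + 0.056408 + 0.033988 = 3.0904.
⟨E⟩ = Σ Eᵢ gᵢe^(−Eᵢ/kT) / Z = (0·3.0000 + 0.162·0.056408 + 0.185·0.033988) / 3.0904 = 0.00499 eV.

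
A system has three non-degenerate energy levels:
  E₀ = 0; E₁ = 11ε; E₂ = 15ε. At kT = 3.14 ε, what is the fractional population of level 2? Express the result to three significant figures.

Eᵢ/kT = 0, 3.5032, 4.7771.
Z = Σ e^(−Eᵢ/kT) = e^(−0) + e^(−3.5032) + e^(−4.7771) = 1.0000 + 0.030101 + 0.0084204 = 1.0385.
P₂ = e^(−E₂/kT) / Z = 0.0084204/1.0385 = 0.00811.

0.00811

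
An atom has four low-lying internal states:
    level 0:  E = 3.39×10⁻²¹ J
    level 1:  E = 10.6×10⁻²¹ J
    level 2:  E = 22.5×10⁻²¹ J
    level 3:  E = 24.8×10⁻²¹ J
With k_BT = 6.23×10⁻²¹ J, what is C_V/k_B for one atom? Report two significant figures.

Eᵢ/kT = 0.5441, 1.701, 3.612, 3.981.
Z = Σ e^(−Eᵢ/kT) = e^(−0.5441) + e^(−1.701) + e^(−3.612) + e^(−3.981) = 0.5804 + 0.1825 + 0.02700 + 0.01867 = 0.8086.
⟨E⟩ = 6.150, ⟨E²⟩ = 64.71.
C_V/k_B = (⟨E²⟩ − ⟨E⟩²)/(kT)² = (64.71 − 37.82)/38.81 = 0.69.

0.69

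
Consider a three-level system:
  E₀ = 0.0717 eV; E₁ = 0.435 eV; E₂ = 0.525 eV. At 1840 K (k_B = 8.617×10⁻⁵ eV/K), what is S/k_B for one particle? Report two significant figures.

k_BT = 8.617×10⁻⁵ × 1840 K = 0.1586 eV.
Eᵢ/kT = 0.4521, 2.743, 3.310.
Z = Σ e^(−Eᵢ/kT) = e^(−0.4521) + e^(−2.743) + e^(−3.310) = 0.6363 + 0.06438 + 0.03652 = 0.7372.
⟨E⟩ = Σ EᵢPᵢ = 0.1259 eV.
S/k_B = ln Z + ⟨E⟩/kT = ln(0.7372) + 0.1259/0.1586 = -0.3049 + 0.7938 = 0.49.

0.49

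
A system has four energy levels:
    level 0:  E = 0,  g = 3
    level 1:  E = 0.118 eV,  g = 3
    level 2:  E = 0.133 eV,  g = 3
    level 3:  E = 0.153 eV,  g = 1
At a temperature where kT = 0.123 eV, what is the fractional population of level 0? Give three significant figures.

0.550

Eᵢ/kT = 0, 0.95935, 1.0813, 1.2439.
Z = Σ gᵢe^(−Eᵢ/kT) = 3·e^(−0) + 3·e^(−0.95935) + 3·e^(−1.0813) + 1·e^(−1.2439) = 3.0000 + 1.1494 + 1.0175 + 0.28826 = 5.4552.
P₀ = g₀ e^(−E₀/kT) / Z = 3.0000/5.4552 = 0.550.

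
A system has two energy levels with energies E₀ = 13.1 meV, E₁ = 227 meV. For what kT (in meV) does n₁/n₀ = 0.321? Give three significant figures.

188 meV

n₁/n₀ = exp[−(E₁−E₀)/kT] = 0.321.
⇒ (E₁−E₀)/kT = ln(1/0.321) = ln(3.1153) = 1.1363.
kT = 213.9 meV / 1.1363 = 188 meV.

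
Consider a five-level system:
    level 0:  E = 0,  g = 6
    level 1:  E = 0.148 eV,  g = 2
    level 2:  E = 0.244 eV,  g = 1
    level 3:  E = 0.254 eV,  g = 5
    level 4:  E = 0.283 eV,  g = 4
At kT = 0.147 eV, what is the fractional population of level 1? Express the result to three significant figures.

0.0871

Eᵢ/kT = 0, 1.0068, 1.6599, 1.7279, 1.9252.
Z = Σ gᵢe^(−Eᵢ/kT) = 6·e^(−0) + 2·e^(−1.0068) + 1·e^(−1.6599) + 5·e^(−1.7279) + 4·e^(−1.9252) = 6.0000 + 0.73077 + 0.19016 + 0.88829 + 0.58339 = 8.3926.
P₁ = g₁ e^(−E₁/kT) / Z = 0.73077/8.3926 = 0.0871.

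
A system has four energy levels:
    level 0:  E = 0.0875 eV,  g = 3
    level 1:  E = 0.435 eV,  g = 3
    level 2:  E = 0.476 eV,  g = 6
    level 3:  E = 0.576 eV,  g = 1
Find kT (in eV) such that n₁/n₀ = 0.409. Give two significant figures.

n₁/n₀ = (g₁/g₀) exp[−(E₁−E₀)/kT] = 0.409.
⇒ (E₁−E₀)/kT = ln((3/3)/0.409) = ln(2.445) = 0.8940.
kT = 0.3475 eV / 0.8940 = 0.39 eV.

0.39 eV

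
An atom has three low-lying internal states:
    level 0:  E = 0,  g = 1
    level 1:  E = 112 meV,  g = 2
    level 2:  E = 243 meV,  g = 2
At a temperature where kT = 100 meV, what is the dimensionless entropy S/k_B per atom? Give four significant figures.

1.237

Eᵢ/kT = 0, 1.12000, 2.43000.
Z = Σ gᵢe^(−Eᵢ/kT) = 1·e^(−0) + 2·e^(−1.12000) + 2·e^(−2.43000) = 1.00000 + 0.652560 + 0.176074 = 1.82863.
⟨E⟩ = Σ EᵢPᵢ = 63.3659 meV.
S/k_B = ln Z + ⟨E⟩/kT = ln(1.82863) + 63.3659/100 = 0.603567 + 0.633659 = 1.237.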